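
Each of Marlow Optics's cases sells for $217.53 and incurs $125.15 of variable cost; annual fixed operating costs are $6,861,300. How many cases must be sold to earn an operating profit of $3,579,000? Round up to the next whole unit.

113,015 cases

Unit CM = price − variable cost = $217.53 − $125.15 = $92.38.
Units = (FC + target) / CM = ($6,861,300 + $3,579,000) / $92.38 = 113,014.72, so 113,015 cases.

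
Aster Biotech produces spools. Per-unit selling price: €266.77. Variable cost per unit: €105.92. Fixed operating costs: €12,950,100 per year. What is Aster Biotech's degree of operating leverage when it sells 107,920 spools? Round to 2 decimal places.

3.94

Total contribution margin = 107,920 × €160.85 = €17,358,932.00.
EBIT = €17,358,932.00 − €12,950,100 = €4,408,832.00.
Degree of operating leverage = €17,358,932.00 / €4,408,832.00 = 3.9373.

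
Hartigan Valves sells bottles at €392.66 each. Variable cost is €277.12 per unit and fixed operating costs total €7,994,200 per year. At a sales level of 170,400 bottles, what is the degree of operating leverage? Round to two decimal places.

1.68

Total contribution margin = 170,400 × €115.54 = €19,688,016.00.
EBIT = €19,688,016.00 − €7,994,200 = €11,693,816.00.
DOL = contribution ÷ EBIT = €19,688,016.00 ÷ €11,693,816.00 = 1.6836.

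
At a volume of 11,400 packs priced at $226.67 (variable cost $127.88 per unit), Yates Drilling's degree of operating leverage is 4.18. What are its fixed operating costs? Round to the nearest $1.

$856,779

Total contribution margin = 11,400 × $98.79 = $1,126,206.00.
Since DOL = CM ÷ EBIT, EBIT = $1,126,206.00 ÷ 4.18 = $269,427.27.
And FC = contribution − EBIT = $1,126,206.00 − $269,427.27 = $856,779.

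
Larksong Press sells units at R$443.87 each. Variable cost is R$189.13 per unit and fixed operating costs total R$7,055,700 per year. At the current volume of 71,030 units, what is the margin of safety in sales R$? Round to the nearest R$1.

R$19,233,929

Unit CM = price − variable cost = R$443.87 − R$189.13 = R$254.74. Break-even units = R$7,055,700 ÷ R$254.74 = 27,697.65; break-even revenue = 27,697.65 × R$443.87 = R$12,294,157.02.
Actual sales revenue = 71,030 × R$443.87 = R$31,528,086.10.
Margin of safety = R$31,528,086.10 − R$12,294,157.02 = R$19,233,929.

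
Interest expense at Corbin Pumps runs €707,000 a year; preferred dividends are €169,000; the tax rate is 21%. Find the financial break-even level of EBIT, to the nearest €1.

€920,924

Grossing the preferred dividend up to pre-tax terms: €169,000 / (1 − 0.21) = €213,924.05.
EPS = 0 when EBIT covers interest plus the pre-tax preferred burden: €707,000 + €213,924.05 = €920,924.05.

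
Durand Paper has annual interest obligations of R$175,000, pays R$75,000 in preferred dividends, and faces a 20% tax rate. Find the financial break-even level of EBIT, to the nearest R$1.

R$268,750

Preferred dividends are paid after tax, so their pre-tax equivalent is R$75,000 ÷ (1 − 0.20) = R$93,750.00.
Financial break-even EBIT = interest + D_p ÷ (1 − t) = R$175,000 + R$93,750.00 = R$268,750.00.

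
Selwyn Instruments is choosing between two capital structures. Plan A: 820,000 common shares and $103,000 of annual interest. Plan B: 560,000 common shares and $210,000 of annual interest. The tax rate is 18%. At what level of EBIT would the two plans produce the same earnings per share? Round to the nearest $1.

$440,462

At indifference, (EBIT − 103,000)(1 − t)/820,000 = (EBIT − 210,000)(1 − t)/560,000.
Cancelling (1 − t) and cross-multiplying: 560,000·(EBIT − 103,000) = 820,000·(EBIT − 210,000).
EBIT × (820,000 − 560,000) = 210,000 × 820,000 − 103,000 × 560,000 = 114,520,000,000, so EBIT = 114,520,000,000 ÷ 260,000 = 440,461.54.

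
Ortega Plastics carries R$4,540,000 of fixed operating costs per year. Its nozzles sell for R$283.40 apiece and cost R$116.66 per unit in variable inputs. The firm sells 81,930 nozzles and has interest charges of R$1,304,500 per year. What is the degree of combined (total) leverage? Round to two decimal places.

1.75

At 81,930 units, contribution = 81,930 × R$166.74 = R$13,661,008.20.
Operating income = contribution − fixed costs = R$13,661,008.20 − R$4,540,000 = R$9,121,008.20. Interest = R$1,304,500.00.
DOL = R$13,661,008.20 ÷ R$9,121,008.20 = 1.4978; DFL = R$9,121,008.20 ÷ R$7,816,508.20 = 1.1669.
DCL = DOL × DFL = 1.4978 × 1.1669 = 1.7478.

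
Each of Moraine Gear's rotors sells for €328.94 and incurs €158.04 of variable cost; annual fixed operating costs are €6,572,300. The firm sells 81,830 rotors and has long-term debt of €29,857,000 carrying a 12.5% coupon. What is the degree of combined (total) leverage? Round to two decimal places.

3.80

Contribution at this volume is 81,830 × €170.90 = €13,984,747.00.
Operating income = contribution − fixed costs = €13,984,747.00 − €6,572,300 = €7,412,447.00. Interest = €3,732,125.00, so EBIT − I = €3,680,322.00.
DCL = contribution ÷ (EBIT − I) = €13,984,747.00 ÷ €3,680,322.00 = 3.7999.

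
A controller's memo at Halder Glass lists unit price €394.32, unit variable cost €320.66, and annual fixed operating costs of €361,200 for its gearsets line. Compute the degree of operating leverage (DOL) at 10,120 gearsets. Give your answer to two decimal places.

Contribution at this volume is 10,120 × €73.66 = €745,439.20.
Subtracting fixed costs: EBIT = €745,439.20 − €361,200 = €384,239.20.
So DOL = total CM / EBIT = €745,439.20 / €384,239.20 = 1.9400.

1.94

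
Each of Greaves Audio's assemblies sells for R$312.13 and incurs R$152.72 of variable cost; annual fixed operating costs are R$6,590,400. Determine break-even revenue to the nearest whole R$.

Contribution margin per unit = R$312.13 − R$152.72 = R$159.41, a CM ratio of R$159.41 ÷ R$312.13 = 0.5107.
Break-even sales = FC ÷ CM ratio = R$6,590,400 × R$312.13 / R$159.41 = R$12,904,219.

R$12,904,219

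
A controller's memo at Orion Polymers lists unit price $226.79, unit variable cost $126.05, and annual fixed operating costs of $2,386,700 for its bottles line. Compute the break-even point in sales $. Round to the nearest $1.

$5,373,036

CM per unit = $226.79 − $126.05 = $100.74; CM ratio = $100.74 / $226.79 = 0.4442.
Break-even sales = FC ÷ CM ratio = $2,386,700 × $226.79 / $100.74 = $5,373,036.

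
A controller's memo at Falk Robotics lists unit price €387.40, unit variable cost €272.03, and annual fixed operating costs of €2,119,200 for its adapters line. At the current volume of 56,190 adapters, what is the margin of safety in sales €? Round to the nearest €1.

Each unit contributes €387.40 − €272.03 = €115.37. Break-even units = €2,119,200 ÷ €115.37 = 18,368.73; break-even revenue = 18,368.73 × €387.40 = €7,116,044.73.
Actual sales revenue = 56,190 × €387.40 = €21,768,006.00.
Margin of safety = €21,768,006.00 − €7,116,044.73 = €14,651,961.

€14,651,961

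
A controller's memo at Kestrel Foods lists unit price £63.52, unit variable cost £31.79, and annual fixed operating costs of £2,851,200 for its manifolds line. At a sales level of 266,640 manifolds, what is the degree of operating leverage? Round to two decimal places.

1.51

Total contribution margin = 266,640 × £31.73 = £8,460,487.20.
Operating income = contribution − fixed costs = £8,460,487.20 − £2,851,200 = £5,609,287.20.
DOL = contribution ÷ EBIT = £8,460,487.20 ÷ £5,609,287.20 = 1.5083.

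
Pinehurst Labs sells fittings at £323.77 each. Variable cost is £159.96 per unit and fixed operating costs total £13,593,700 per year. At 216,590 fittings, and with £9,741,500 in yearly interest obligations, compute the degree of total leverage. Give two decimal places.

At 216,590 units, contribution = 216,590 × £163.81 = £35,479,607.90.
Subtracting fixed costs: EBIT = £35,479,607.90 − £13,593,700 = £21,885,907.90. Interest = £9,741,500.00.
DOL = £35,479,607.90 ÷ £21,885,907.90 = 1.6211; DFL = £21,885,907.90 ÷ £12,144,407.90 = 1.8021.
DCL = DOL × DFL = 1.6211 × 1.8021 = 2.9214.

2.92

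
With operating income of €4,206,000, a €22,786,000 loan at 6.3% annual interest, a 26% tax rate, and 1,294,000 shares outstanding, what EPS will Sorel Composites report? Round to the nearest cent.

€1.58

Interest = €1,435,518.00, so EBT = €4,206,000 − €1,435,518.00 = €2,770,482.00.
Net income = €2,770,482.00 × (1 − 0.26) = €2,050,156.68.
EPS = €2,050,156.68 ÷ 1,294,000 = €1.58.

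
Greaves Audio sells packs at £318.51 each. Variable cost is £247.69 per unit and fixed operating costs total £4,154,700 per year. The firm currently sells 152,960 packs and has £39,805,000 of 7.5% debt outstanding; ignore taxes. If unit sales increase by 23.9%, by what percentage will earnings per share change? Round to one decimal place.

Total contribution margin = 152,960 × £70.82 = £10,832,627.20.
Operating income = contribution − fixed costs = £10,832,627.20 − £4,154,700 = £6,677,927.20.
After interest of £2,985,375.00, pre-tax earnings = £3,692,552.20.
DCL = total CM / (EBIT − I) = £10,832,627.20 / £3,692,552.20 = 2.9336.
%ΔEPS = DCL × %ΔSales = 2.9336 × +23.9% = +70.1%.

+70.1%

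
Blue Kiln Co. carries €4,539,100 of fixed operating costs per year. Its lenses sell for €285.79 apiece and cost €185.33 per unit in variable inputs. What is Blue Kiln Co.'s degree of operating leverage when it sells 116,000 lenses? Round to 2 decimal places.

1.64

At 116,000 units, contribution = 116,000 × €100.46 = €11,653,360.00.
Subtracting fixed costs: EBIT = €11,653,360.00 − €4,539,100 = €7,114,260.00.
Degree of operating leverage = €11,653,360.00 / €7,114,260.00 = 1.6380.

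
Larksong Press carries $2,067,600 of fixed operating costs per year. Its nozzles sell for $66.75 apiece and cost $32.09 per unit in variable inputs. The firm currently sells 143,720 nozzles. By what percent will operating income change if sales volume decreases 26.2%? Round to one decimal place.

Total contribution margin = 143,720 × $34.66 = $4,981,335.20.
EBIT = $4,981,335.20 − $2,067,600 = $2,913,735.20.
DOL = contribution ÷ EBIT = $4,981,335.20 ÷ $2,913,735.20 = 1.7096.
%ΔEBIT = DOL × %ΔSales = 1.7096 × -26.2% = -44.8%.

-44.8%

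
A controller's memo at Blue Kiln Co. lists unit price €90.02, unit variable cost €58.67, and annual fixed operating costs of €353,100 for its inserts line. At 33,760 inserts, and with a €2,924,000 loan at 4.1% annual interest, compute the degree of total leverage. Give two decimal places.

Contribution at this volume is 33,760 × €31.35 = €1,058,376.00.
EBIT = €1,058,376.00 − €353,100 = €705,276.00. Interest = €119,884.00.
DOL = €1,058,376.00 ÷ €705,276.00 = 1.5007; DFL = €705,276.00 ÷ €585,392.00 = 1.2048.
Combined leverage = 1.5007 × 1.2048 = 1.8080.

1.81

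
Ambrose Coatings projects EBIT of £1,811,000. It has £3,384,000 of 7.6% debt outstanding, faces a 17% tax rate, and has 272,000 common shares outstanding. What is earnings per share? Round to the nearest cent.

£4.74

Interest = £257,184.00, so EBT = £1,811,000 − £257,184.00 = £1,553,816.00.
Net income = £1,553,816.00 × (1 − 0.17) = £1,289,667.28.
EPS = £1,289,667.28 ÷ 272,000 = £4.74.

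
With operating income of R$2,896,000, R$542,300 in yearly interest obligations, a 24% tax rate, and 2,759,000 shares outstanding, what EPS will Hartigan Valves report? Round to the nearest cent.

R$0.65

Pre-tax income = R$2,896,000 − R$542,300.00 = R$2,353,700.00.
After tax at 24%: net income = R$2,353,700.00 × 0.76 = R$1,788,812.00.
EPS = R$1,788,812.00 ÷ 2,759,000 = R$0.65.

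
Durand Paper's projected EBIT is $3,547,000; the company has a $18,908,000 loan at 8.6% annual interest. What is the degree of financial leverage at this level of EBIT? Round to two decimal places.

1.85

Annual interest charges come to $1,626,088.00.
Degree of financial leverage = EBIT / (EBIT − interest) = $3,547,000 / $1,920,912.00 = 1.8465.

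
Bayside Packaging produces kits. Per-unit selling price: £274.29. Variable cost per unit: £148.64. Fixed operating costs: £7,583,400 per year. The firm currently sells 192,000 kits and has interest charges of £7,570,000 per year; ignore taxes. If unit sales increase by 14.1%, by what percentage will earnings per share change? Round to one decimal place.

+37.9%

At 192,000 units, contribution = 192,000 × £125.65 = £24,124,800.00.
Subtracting fixed costs: EBIT = £24,124,800.00 − £7,583,400 = £16,541,400.00.
After interest of £7,570,000.00, pre-tax earnings = £8,971,400.00.
Degree of combined leverage = contribution ÷ (EBIT − I) = £24,124,800.00 ÷ £8,971,400.00 = 2.6891.
EPS therefore changes by 2.6891 × (+14.1%) = +37.9%.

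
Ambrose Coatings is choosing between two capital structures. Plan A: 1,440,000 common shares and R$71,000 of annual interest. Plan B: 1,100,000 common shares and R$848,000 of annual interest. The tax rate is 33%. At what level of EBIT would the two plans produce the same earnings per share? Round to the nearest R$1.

R$3,361,824

At indifference, (EBIT − 71,000)(1 − t)/1,440,000 = (EBIT − 848,000)(1 − t)/1,100,000.
The (1 − t) factor cancels: (EBIT − 71,000) × 1,100,000 = (EBIT − 848,000) × 1,440,000.
EBIT × (1,440,000 − 1,100,000) = 848,000 × 1,440,000 − 71,000 × 1,100,000 = 1,143,020,000,000, so EBIT = 1,143,020,000,000 ÷ 340,000 = 3,361,823.53.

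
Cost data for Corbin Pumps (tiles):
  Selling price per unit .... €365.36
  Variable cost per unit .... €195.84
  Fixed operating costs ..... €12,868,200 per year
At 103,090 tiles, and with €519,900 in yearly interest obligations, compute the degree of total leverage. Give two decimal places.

4.28

Contribution at this volume is 103,090 × €169.52 = €17,475,816.80.
Subtracting fixed costs: EBIT = €17,475,816.80 − €12,868,200 = €4,607,616.80. Interest = €519,900.00, so EBIT − I = €4,087,716.80.
Degree of total leverage = total CM / (EBIT − interest) = €17,475,816.80 / €4,087,716.80 = 4.2752.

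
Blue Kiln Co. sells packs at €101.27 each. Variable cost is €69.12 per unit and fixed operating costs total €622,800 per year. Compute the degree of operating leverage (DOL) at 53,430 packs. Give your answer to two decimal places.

Total contribution margin = 53,430 × €32.15 = €1,717,774.50.
Operating income = contribution − fixed costs = €1,717,774.50 − €622,800 = €1,094,974.50.
So DOL = total CM / EBIT = €1,717,774.50 / €1,094,974.50 = 1.5688.

1.57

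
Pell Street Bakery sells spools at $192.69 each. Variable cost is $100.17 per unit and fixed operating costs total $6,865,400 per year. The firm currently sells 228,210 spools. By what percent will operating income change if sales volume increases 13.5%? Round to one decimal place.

+20.0%

Total contribution margin = 228,210 × $92.52 = $21,113,989.20.
EBIT = $21,113,989.20 − $6,865,400 = $14,248,589.20.
Degree of operating leverage = $21,113,989.20 / $14,248,589.20 = 1.4818.
So EBIT moves 1.4818 × (+13.5%) = +20.0%.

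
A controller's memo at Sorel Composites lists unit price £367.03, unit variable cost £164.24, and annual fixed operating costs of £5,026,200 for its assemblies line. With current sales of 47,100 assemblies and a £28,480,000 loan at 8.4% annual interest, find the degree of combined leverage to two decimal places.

Total contribution margin = 47,100 × £202.79 = £9,551,409.00.
Operating income = contribution − fixed costs = £9,551,409.00 − £5,026,200 = £4,525,209.00. Interest = £2,392,320.00, so EBIT − I = £2,132,889.00.
DCL = contribution ÷ (EBIT − I) = £9,551,409.00 ÷ £2,132,889.00 = 4.4782.

4.48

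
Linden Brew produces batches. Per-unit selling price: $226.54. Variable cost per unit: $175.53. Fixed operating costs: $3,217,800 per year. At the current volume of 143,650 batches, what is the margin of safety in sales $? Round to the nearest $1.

Contribution margin per unit = $226.54 − $175.53 = $51.01. Break-even units = $3,217,800 ÷ $51.01 = 63,081.75; break-even revenue = 63,081.75 × $226.54 = $14,290,539.35.
Actual sales revenue = 143,650 × $226.54 = $32,542,471.00.
Margin of safety = $32,542,471.00 − $14,290,539.35 = $18,251,932.

$18,251,932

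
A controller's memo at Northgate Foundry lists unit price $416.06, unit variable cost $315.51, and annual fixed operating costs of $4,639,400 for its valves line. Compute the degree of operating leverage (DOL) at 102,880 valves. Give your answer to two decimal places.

1.81

Contribution at this volume is 102,880 × $100.55 = $10,344,584.00.
EBIT = $10,344,584.00 − $4,639,400 = $5,705,184.00.
Degree of operating leverage = $10,344,584.00 / $5,705,184.00 = 1.8132.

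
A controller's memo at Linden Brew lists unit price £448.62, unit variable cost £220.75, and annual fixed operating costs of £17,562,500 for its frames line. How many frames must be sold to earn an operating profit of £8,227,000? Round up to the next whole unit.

Unit CM = price − variable cost = £448.62 − £220.75 = £227.87.
Required volume = (fixed costs + target profit) ÷ CM = (£17,562,500 + £8,227,000) ÷ £227.87 = 113,176.37, so 113,177 frames.

113,177 frames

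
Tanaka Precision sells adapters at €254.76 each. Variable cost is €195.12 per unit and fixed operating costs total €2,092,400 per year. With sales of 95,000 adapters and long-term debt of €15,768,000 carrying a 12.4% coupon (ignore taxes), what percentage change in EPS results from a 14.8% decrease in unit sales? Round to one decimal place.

Contribution at this volume is 95,000 × €59.64 = €5,665,800.00.
EBIT = €5,665,800.00 − €2,092,400 = €3,573,400.00.
After interest of €1,955,232.00, pre-tax earnings = €1,618,168.00.
DCL = total CM / (EBIT − I) = €5,665,800.00 / €1,618,168.00 = 3.5014.
EPS therefore changes by 3.5014 × (-14.8%) = -51.8%.

-51.8%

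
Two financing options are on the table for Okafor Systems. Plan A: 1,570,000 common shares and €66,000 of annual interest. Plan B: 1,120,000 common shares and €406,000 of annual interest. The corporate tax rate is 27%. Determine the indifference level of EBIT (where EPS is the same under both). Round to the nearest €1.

Set EPS_A = EPS_B: (EBIT − €66,000)(1 − 0.27) ÷ 1,570,000 = (EBIT − €406,000)(1 − 0.27) ÷ 1,120,000.
The (1 − t) factor cancels: (EBIT − 66,000) × 1,120,000 = (EBIT − 406,000) × 1,570,000.
EBIT × (1,570,000 − 1,120,000) = 406,000 × 1,570,000 − 66,000 × 1,120,000 = 563,500,000,000, so EBIT = 563,500,000,000 ÷ 450,000 = 1,252,222.22.

€1,252,222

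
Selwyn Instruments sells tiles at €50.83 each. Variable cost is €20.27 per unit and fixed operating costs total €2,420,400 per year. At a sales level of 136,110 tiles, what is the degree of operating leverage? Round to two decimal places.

Contribution at this volume is 136,110 × €30.56 = €4,159,521.60.
Subtracting fixed costs: EBIT = €4,159,521.60 − €2,420,400 = €1,739,121.60.
So DOL = total CM / EBIT = €4,159,521.60 / €1,739,121.60 = 2.3917.

2.39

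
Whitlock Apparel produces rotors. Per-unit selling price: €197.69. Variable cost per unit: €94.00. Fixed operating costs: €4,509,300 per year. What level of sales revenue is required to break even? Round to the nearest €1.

€8,597,199

Contribution margin per unit = €197.69 − €94.00 = €103.69, a CM ratio of €103.69 ÷ €197.69 = 0.5245.
Break-even revenue = fixed costs × price ÷ CM = €4,509,300 × €197.69 ÷ €103.69 = €8,597,199.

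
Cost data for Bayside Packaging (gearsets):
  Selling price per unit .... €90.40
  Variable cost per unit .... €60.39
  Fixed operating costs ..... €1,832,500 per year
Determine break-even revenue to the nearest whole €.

€5,520,093

CM per unit = €90.40 − €60.39 = €30.01; CM ratio = €30.01 / €90.40 = 0.3320.
Break-even revenue = fixed costs × price ÷ CM = €1,832,500 × €90.40 ÷ €30.01 = €5,520,093.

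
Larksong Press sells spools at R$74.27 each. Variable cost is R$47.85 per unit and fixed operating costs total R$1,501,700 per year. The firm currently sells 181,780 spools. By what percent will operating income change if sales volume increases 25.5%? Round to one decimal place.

At 181,780 units, contribution = 181,780 × R$26.42 = R$4,802,627.60.
Operating income = contribution − fixed costs = R$4,802,627.60 − R$1,501,700 = R$3,300,927.60.
So DOL = total CM / EBIT = R$4,802,627.60 / R$3,300,927.60 = 1.4549.
%ΔEBIT = DOL × %ΔSales = 1.4549 × +25.5% = +37.1%.

+37.1%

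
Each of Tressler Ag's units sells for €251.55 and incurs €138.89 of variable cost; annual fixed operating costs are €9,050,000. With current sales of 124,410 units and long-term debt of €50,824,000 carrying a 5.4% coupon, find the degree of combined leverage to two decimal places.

6.31

Total contribution margin = 124,410 × €112.66 = €14,016,030.60.
Subtracting fixed costs: EBIT = €14,016,030.60 − €9,050,000 = €4,966,030.60. Interest = €2,744,496.00.
DOL = €14,016,030.60 ÷ €4,966,030.60 = 2.8224; DFL = €4,966,030.60 ÷ €2,221,534.60 = 2.2354.
DCL = DOL × DFL = 2.8224 × 2.2354 = 6.3092.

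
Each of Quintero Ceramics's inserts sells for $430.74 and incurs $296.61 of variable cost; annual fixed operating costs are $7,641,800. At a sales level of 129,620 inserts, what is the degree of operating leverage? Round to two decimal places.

1.78

Contribution at this volume is 129,620 × $134.13 = $17,385,930.60.
Operating income = contribution − fixed costs = $17,385,930.60 − $7,641,800 = $9,744,130.60.
So DOL = total CM / EBIT = $17,385,930.60 / $9,744,130.60 = 1.7842.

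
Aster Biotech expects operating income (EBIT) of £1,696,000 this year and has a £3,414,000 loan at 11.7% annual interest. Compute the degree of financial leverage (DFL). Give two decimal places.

1.31

Interest = £399,438.00.
DFL = EBIT ÷ (EBIT − I) = £1,696,000 ÷ (£1,696,000 − £399,438.00) = £1,696,000 ÷ £1,296,562.00 = 1.3081.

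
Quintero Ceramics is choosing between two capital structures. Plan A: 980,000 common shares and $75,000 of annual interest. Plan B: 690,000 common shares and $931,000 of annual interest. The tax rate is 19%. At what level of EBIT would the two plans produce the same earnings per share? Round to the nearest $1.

Set EPS_A = EPS_B: (EBIT − $75,000)(1 − 0.19) ÷ 980,000 = (EBIT − $931,000)(1 − 0.19) ÷ 690,000.
Cancelling (1 − t) and cross-multiplying: 690,000·(EBIT − 75,000) = 980,000·(EBIT − 931,000).
EBIT × (980,000 − 690,000) = 931,000 × 980,000 − 75,000 × 690,000 = 860,630,000,000, so EBIT = 860,630,000,000 ÷ 290,000 = 2,967,689.66.

$2,967,690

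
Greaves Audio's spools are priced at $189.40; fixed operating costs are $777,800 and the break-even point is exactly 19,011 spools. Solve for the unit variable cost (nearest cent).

$148.49

At break-even, FC = Q × (P − VC), so P − VC = $777,800 ÷ 19,011 = $40.9132.
Variable cost per unit = $189.40 − $40.9132 = $148.49.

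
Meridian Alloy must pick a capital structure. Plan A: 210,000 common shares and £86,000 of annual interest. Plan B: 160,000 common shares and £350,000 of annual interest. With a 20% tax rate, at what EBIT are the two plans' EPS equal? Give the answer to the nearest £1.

£1,194,800

Set EPS_A = EPS_B: (EBIT − £86,000)(1 − 0.20) ÷ 210,000 = (EBIT − £350,000)(1 − 0.20) ÷ 160,000.
The (1 − t) factor cancels: (EBIT − 86,000) × 160,000 = (EBIT − 350,000) × 210,000.
Solving, EBIT = (350,000·210,000 − 86,000·160,000) / (210,000 − 160,000) = 59,740,000,000 / 50,000 = 1,194,800.00.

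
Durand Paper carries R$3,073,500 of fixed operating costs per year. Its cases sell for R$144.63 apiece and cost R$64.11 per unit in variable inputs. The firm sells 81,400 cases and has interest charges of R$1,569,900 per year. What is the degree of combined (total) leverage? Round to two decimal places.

At 81,400 units, contribution = 81,400 × R$80.52 = R$6,554,328.00.
Subtracting fixed costs: EBIT = R$6,554,328.00 − R$3,073,500 = R$3,480,828.00. Interest = R$1,569,900.00, so EBIT − I = R$1,910,928.00.
DCL = contribution ÷ (EBIT − I) = R$6,554,328.00 ÷ R$1,910,928.00 = 3.4299.

3.43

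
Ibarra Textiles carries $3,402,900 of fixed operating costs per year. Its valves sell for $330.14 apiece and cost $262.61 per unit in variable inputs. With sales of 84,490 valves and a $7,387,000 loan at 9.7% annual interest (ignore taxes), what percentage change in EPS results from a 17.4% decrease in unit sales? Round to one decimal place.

At 84,490 units, contribution = 84,490 × $67.53 = $5,705,609.70.
EBIT = $5,705,609.70 − $3,402,900 = $2,302,709.70.
Interest = $716,539.00, so EBIT − I = $1,586,170.70.
DCL = total CM / (EBIT − I) = $5,705,609.70 / $1,586,170.70 = 3.5971.
%ΔEPS = DCL × %ΔSales = 3.5971 × -17.4% = -62.6%.

-62.6%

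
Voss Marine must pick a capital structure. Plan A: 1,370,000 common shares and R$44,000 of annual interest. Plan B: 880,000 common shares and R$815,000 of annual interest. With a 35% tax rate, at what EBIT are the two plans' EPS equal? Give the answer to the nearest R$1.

R$2,199,653

At indifference, (EBIT − 44,000)(1 − t)/1,370,000 = (EBIT − 815,000)(1 − t)/880,000.
The (1 − t) factor cancels: (EBIT − 44,000) × 880,000 = (EBIT − 815,000) × 1,370,000.
Solving, EBIT = (815,000·1,370,000 − 44,000·880,000) / (1,370,000 − 880,000) = 1,077,830,000,000 / 490,000 = 2,199,653.06.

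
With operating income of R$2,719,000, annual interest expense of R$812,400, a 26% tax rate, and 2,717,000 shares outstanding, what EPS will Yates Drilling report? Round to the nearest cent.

R$0.52

Pre-tax income = R$2,719,000 − R$812,400.00 = R$1,906,600.00.
After tax at 26%: net income = R$1,906,600.00 × 0.74 = R$1,410,884.00.
EPS = R$1,410,884.00 ÷ 2,717,000 = R$0.52.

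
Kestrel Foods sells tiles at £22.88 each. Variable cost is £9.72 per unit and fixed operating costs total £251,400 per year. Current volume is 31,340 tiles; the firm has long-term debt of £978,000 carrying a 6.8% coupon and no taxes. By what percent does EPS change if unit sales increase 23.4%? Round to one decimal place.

Contribution at this volume is 31,340 × £13.16 = £412,434.40.
Subtracting fixed costs: EBIT = £412,434.40 − £251,400 = £161,034.40.
Interest = £66,504.00, so EBIT − I = £94,530.40.
DCL = total CM / (EBIT − I) = £412,434.40 / £94,530.40 = 4.3630.
EPS therefore changes by 4.3630 × (+23.4%) = +102.1%.

+102.1%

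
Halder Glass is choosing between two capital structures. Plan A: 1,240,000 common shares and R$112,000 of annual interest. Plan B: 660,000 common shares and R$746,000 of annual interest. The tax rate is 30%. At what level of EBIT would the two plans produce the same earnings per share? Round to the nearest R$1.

At indifference, (EBIT − 112,000)(1 − t)/1,240,000 = (EBIT − 746,000)(1 − t)/660,000.
The (1 − t) factor cancels: (EBIT − 112,000) × 660,000 = (EBIT − 746,000) × 1,240,000.
Solving, EBIT = (746,000·1,240,000 − 112,000·660,000) / (1,240,000 − 660,000) = 851,120,000,000 / 580,000 = 1,467,448.28.

R$1,467,448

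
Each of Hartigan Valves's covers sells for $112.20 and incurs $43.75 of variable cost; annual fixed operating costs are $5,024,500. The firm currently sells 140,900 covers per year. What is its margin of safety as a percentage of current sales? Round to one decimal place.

Each unit contributes $112.20 − $43.75 = $68.45. Break-even units = $5,024,500 ÷ $68.45 = 73,403.94; break-even revenue = 73,403.94 × $112.20 = $8,235,922.57.
Current sales = 140,900 × $112.20 = $15,808,980.00.
Margin of safety = ($15,808,980.00 − $8,235,922.57) ÷ $15,808,980.00 = 47.9%.

47.9%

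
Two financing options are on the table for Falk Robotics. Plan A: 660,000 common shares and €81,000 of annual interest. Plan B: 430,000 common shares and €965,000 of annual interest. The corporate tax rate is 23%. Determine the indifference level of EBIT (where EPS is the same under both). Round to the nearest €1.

Set EPS_A = EPS_B: (EBIT − €81,000)(1 − 0.23) ÷ 660,000 = (EBIT − €965,000)(1 − 0.23) ÷ 430,000.
Cancelling (1 − t) and cross-multiplying: 430,000·(EBIT − 81,000) = 660,000·(EBIT − 965,000).
Solving, EBIT = (965,000·660,000 − 81,000·430,000) / (660,000 − 430,000) = 602,070,000,000 / 230,000 = 2,617,695.65.

€2,617,696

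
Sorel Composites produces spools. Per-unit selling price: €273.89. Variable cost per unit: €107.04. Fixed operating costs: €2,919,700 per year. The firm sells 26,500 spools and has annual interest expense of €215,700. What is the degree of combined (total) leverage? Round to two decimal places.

At 26,500 units, contribution = 26,500 × €166.85 = €4,421,525.00.
Subtracting fixed costs: EBIT = €4,421,525.00 − €2,919,700 = €1,501,825.00. Interest = €215,700.00, so EBIT − I = €1,286,125.00.
DCL = contribution ÷ (EBIT − I) = €4,421,525.00 ÷ €1,286,125.00 = 3.4379.

3.44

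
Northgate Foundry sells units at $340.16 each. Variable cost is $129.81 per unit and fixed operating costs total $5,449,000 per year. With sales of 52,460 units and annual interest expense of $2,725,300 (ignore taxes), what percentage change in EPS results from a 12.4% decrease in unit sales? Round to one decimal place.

-47.8%

At 52,460 units, contribution = 52,460 × $210.35 = $11,034,961.00.
Subtracting fixed costs: EBIT = $11,034,961.00 − $5,449,000 = $5,585,961.00.
Interest = $2,725,300.00, so EBIT − I = $2,860,661.00.
Degree of combined leverage = contribution ÷ (EBIT − I) = $11,034,961.00 ÷ $2,860,661.00 = 3.8575.
%ΔEPS = DCL × %ΔSales = 3.8575 × -12.4% = -47.8%.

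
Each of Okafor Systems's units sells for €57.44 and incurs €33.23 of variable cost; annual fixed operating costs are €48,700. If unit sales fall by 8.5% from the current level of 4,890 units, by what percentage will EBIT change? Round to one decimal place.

-14.4%

Total contribution margin = 4,890 × €24.21 = €118,386.90.
EBIT = €118,386.90 − €48,700 = €69,686.90.
DOL = contribution ÷ EBIT = €118,386.90 ÷ €69,686.90 = 1.6988.
So EBIT moves 1.6988 × (-8.5%) = -14.4%.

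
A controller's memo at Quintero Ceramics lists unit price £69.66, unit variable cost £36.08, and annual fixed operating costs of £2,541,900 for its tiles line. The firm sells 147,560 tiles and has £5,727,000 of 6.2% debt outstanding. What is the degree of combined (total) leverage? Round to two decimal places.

Total contribution margin = 147,560 × £33.58 = £4,955,064.80.
Operating income = contribution − fixed costs = £4,955,064.80 − £2,541,900 = £2,413,164.80. Interest = £355,074.00.
DOL = £4,955,064.80 ÷ £2,413,164.80 = 2.0533; DFL = £2,413,164.80 ÷ £2,058,090.80 = 1.1725.
DCL = DOL × DFL = 2.0533 × 1.1725 = 2.4075.

2.41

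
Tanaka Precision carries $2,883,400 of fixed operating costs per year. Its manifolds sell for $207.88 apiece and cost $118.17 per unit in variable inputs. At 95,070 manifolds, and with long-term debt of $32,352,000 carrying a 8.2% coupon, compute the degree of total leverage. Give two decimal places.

2.85

At 95,070 units, contribution = 95,070 × $89.71 = $8,528,729.70.
Subtracting fixed costs: EBIT = $8,528,729.70 − $2,883,400 = $5,645,329.70. Interest = $2,652,864.00, so EBIT − I = $2,992,465.70.
DCL = contribution ÷ (EBIT − I) = $8,528,729.70 ÷ $2,992,465.70 = 2.8501.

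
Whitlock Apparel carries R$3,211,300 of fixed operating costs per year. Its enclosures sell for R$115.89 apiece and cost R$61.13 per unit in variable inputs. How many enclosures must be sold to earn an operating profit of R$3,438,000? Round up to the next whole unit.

121,427 enclosures

Each unit contributes R$115.89 − R$61.13 = R$54.76.
Required volume = (fixed costs + target profit) ÷ CM = (R$3,211,300 + R$3,438,000) ÷ R$54.76 = 121,426.22, so 121,427 enclosures.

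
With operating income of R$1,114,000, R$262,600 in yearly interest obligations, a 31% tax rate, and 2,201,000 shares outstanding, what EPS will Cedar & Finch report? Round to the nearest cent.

R$0.27

Pre-tax income = R$1,114,000 − R$262,600.00 = R$851,400.00.
Net income = R$851,400.00 × (1 − 0.31) = R$587,466.00.
EPS = R$587,466.00 ÷ 2,201,000 = R$0.27.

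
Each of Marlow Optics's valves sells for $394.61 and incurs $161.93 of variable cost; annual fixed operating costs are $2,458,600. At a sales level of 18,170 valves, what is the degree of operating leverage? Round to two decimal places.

2.39

At 18,170 units, contribution = 18,170 × $232.68 = $4,227,795.60.
Operating income = contribution − fixed costs = $4,227,795.60 − $2,458,600 = $1,769,195.60.
So DOL = total CM / EBIT = $4,227,795.60 / $1,769,195.60 = 2.3897.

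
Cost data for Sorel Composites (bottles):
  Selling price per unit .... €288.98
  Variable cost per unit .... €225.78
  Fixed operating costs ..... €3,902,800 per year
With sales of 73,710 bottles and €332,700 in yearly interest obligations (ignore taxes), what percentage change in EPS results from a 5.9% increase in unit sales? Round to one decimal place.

+65.0%

Contribution at this volume is 73,710 × €63.20 = €4,658,472.00.
EBIT = €4,658,472.00 − €3,902,800 = €755,672.00.
Interest = €332,700.00, so EBIT − I = €422,972.00.
Degree of combined leverage = contribution ÷ (EBIT − I) = €4,658,472.00 ÷ €422,972.00 = 11.0137.
EPS therefore changes by 11.0137 × (+5.9%) = +65.0%.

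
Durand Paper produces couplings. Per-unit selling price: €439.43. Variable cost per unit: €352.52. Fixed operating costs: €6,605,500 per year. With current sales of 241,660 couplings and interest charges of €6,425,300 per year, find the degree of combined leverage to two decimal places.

2.63

Total contribution margin = 241,660 × €86.91 = €21,002,670.60.
Subtracting fixed costs: EBIT = €21,002,670.60 − €6,605,500 = €14,397,170.60. Interest = €6,425,300.00.
DOL = €21,002,670.60 ÷ €14,397,170.60 = 1.4588; DFL = €14,397,170.60 ÷ €7,971,870.60 = 1.8060.
DCL = DOL × DFL = 1.4588 × 1.8060 = 2.6346.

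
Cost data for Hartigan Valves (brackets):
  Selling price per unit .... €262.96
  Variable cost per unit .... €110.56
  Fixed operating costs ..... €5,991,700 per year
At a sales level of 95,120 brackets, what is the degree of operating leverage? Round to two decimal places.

Total contribution margin = 95,120 × €152.40 = €14,496,288.00.
Subtracting fixed costs: EBIT = €14,496,288.00 − €5,991,700 = €8,504,588.00.
DOL = contribution ÷ EBIT = €14,496,288.00 ÷ €8,504,588.00 = 1.7045.

1.70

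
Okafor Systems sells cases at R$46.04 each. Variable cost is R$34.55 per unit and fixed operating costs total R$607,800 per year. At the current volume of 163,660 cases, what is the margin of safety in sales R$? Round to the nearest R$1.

R$5,099,475

Contribution margin per unit = R$46.04 − R$34.55 = R$11.49. Break-even units = R$607,800 ÷ R$11.49 = 52,898.17; break-even revenue = 52,898.17 × R$46.04 = R$2,435,431.85.
Current sales = 163,660 × R$46.04 = R$7,534,906.40.
Margin of safety = R$7,534,906.40 − R$2,435,431.85 = R$5,099,475.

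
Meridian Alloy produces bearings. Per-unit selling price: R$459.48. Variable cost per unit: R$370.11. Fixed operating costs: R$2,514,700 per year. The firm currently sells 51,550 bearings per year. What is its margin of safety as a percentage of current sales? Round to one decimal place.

45.4%

Contribution margin per unit = R$459.48 − R$370.11 = R$89.37. Break-even units = R$2,514,700 ÷ R$89.37 = 28,138.08; break-even revenue = 28,138.08 × R$459.48 = R$12,928,883.92.
Actual sales revenue = 51,550 × R$459.48 = R$23,686,194.00.
Margin of safety = (R$23,686,194.00 − R$12,928,883.92) ÷ R$23,686,194.00 = 45.4%.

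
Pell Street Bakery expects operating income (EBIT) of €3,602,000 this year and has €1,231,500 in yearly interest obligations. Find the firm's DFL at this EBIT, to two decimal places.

1.52

Annual interest charges come to €1,231,500.00.
DFL = EBIT ÷ (EBIT − I) = €3,602,000 ÷ (€3,602,000 − €1,231,500.00) = €3,602,000 ÷ €2,370,500.00 = 1.5195.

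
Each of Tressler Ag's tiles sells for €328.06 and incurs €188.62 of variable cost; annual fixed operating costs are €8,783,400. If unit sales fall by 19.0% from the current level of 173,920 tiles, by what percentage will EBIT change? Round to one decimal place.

-29.8%

Total contribution margin = 173,920 × €139.44 = €24,251,404.80.
EBIT = €24,251,404.80 − €8,783,400 = €15,468,004.80.
So DOL = total CM / EBIT = €24,251,404.80 / €15,468,004.80 = 1.5678.
%ΔEBIT = DOL × %ΔSales = 1.5678 × -19.0% = -29.8%.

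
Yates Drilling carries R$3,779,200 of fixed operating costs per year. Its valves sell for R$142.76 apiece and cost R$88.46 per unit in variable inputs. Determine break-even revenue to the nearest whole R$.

Contribution margin per unit = R$142.76 − R$88.46 = R$54.30, a CM ratio of R$54.30 ÷ R$142.76 = 0.3804.
Break-even sales = FC ÷ CM ratio = R$3,779,200 × R$142.76 / R$54.30 = R$9,935,886.

R$9,935,886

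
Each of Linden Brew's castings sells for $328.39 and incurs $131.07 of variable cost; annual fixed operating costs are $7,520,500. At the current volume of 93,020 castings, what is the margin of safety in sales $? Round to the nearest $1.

Each unit contributes $328.39 − $131.07 = $197.32. Break-even units = $7,520,500 ÷ $197.32 = 38,113.22; break-even revenue = 38,113.22 × $328.39 = $12,515,999.37.
Actual sales revenue = 93,020 × $328.39 = $30,546,837.80.
Margin of safety = $30,546,837.80 − $12,515,999.37 = $18,030,838.

$18,030,838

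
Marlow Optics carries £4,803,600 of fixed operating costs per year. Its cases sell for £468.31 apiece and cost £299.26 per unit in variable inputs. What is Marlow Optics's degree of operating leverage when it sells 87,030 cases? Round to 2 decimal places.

1.48

At 87,030 units, contribution = 87,030 × £169.05 = £14,712,421.50.
Operating income = contribution − fixed costs = £14,712,421.50 − £4,803,600 = £9,908,821.50.
So DOL = total CM / EBIT = £14,712,421.50 / £9,908,821.50 = 1.4848.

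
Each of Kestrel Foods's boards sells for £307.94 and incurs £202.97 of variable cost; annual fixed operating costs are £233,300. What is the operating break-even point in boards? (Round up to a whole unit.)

Contribution margin per unit = £307.94 − £202.97 = £104.97.
Break-even volume = fixed costs ÷ CM per unit = £233,300 ÷ £104.97 = 2,222.54, so 2,223 boards.

2,223 boards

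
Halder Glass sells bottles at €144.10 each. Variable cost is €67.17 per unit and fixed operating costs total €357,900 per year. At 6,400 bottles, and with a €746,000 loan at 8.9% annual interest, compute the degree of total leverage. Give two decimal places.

At 6,400 units, contribution = 6,400 × €76.93 = €492,352.00.
EBIT = €492,352.00 − €357,900 = €134,452.00. Interest = €66,394.00, so EBIT − I = €68,058.00.
DCL = contribution ÷ (EBIT − I) = €492,352.00 ÷ €68,058.00 = 7.2343.

7.23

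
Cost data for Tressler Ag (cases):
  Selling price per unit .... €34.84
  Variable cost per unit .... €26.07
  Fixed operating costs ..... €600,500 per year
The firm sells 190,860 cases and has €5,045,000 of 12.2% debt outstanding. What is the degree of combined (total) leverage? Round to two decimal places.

Contribution at this volume is 190,860 × €8.77 = €1,673,842.20.
EBIT = €1,673,842.20 − €600,500 = €1,073,342.20. Interest = €615,490.00, so EBIT − I = €457,852.20.
Degree of total leverage = total CM / (EBIT − interest) = €1,673,842.20 / €457,852.20 = 3.6559.

3.66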